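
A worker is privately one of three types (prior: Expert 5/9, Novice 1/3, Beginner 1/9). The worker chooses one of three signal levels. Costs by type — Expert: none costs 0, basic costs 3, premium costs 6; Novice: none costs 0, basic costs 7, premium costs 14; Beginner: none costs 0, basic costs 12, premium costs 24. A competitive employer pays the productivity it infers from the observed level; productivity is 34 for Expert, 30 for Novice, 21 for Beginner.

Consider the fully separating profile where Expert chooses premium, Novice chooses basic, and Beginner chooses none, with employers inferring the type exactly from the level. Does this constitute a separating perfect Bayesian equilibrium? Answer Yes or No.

Separating wages: premium → 34, basic → 30, none → 21.
Expert (assigned premium): none: 21 − 0 = 21; basic: 30 − 3 = 27; premium: 34 − 6 = 28. Expert stays.
Novice (assigned basic): none: 21 − 0 = 21; basic: 30 − 7 = 23; premium: 34 − 14 = 20. Novice stays.
Beginner (assigned none): none: 21 − 0 = 21; basic: 30 − 12 = 18; premium: 34 − 24 = 10. Beginner stays.
Every type prefers its assigned level; separation holds.

Yes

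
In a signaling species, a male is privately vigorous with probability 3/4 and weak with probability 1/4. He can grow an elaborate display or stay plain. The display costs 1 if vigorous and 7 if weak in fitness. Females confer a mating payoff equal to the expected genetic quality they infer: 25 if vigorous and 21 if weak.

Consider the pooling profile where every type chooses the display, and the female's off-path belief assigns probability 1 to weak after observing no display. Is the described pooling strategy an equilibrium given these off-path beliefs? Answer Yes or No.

No

On path, the female holds the prior and pays 3/4·25 + 1/4·21 = 24. Off path (no display), believing weak, it pays 21.
vigorous: the display nets 24 − 1 = 23; no display nets 21. vigorous stays.
weak: the display nets 24 − 7 = 17; no display nets 21. weak would deviate.
A type deviates, so pooling fails.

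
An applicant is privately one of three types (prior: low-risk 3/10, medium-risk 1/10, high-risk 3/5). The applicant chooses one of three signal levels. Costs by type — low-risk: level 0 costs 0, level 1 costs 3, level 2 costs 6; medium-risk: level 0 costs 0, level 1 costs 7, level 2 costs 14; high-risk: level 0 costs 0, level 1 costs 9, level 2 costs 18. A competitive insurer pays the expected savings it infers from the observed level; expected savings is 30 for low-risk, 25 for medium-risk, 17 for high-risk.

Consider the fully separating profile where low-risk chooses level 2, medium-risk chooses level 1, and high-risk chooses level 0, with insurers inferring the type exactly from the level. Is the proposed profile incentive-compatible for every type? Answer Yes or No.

Yes

Separating rebates: level 2 → 30, level 1 → 25, level 0 → 17.
low-risk (assigned level 2): level 0: 17 − 0 = 17; level 1: 25 − 3 = 22; level 2: 30 − 6 = 24. low-risk stays.
medium-risk (assigned level 1): level 0: 17 − 0 = 17; level 1: 25 − 7 = 18; level 2: 30 − 14 = 16. medium-risk stays.
high-risk (assigned level 0): level 0: 17 − 0 = 17; level 1: 25 − 9 = 16; level 2: 30 − 18 = 12. high-risk stays.
Every type prefers its assigned level; separation holds.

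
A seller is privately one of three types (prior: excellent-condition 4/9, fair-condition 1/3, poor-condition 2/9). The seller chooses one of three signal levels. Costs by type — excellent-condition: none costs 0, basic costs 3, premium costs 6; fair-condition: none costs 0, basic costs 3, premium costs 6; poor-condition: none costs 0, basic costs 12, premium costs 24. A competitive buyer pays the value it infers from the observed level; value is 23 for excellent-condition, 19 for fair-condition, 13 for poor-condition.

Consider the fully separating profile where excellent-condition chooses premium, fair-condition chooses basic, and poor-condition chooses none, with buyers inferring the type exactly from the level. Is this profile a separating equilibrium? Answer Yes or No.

No

Separating prices: premium → 23, basic → 19, none → 13.
excellent-condition (assigned premium): none: 13 − 0 = 13; basic: 19 − 3 = 16; premium: 23 − 6 = 17. excellent-condition stays.
fair-condition (assigned basic): none: 13 − 0 = 13; basic: 19 − 3 = 16; premium: 23 − 6 = 17. fair-condition prefers premium.
poor-condition (assigned none): none: 13 − 0 = 13; basic: 19 − 12 = 7; premium: 23 − 24 = -1. poor-condition stays.
At least one type deviates; the separating profile fails.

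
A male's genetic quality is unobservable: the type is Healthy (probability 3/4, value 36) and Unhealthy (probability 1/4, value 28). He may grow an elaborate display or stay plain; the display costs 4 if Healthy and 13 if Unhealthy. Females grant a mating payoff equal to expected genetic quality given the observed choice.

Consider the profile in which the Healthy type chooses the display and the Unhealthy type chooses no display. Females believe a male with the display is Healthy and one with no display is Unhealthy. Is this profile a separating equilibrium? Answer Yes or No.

Under these beliefs, the display earns mating payoff 36 and no display earns mating payoff 28.
Healthy: the display nets 36 − 4 = 32; no display nets 28. Healthy prefers the display.
Unhealthy: the display nets 36 − 13 = 23; no display nets 28. Unhealthy prefers no display.
Neither type deviates, so the separating profile is an equilibrium.

Yes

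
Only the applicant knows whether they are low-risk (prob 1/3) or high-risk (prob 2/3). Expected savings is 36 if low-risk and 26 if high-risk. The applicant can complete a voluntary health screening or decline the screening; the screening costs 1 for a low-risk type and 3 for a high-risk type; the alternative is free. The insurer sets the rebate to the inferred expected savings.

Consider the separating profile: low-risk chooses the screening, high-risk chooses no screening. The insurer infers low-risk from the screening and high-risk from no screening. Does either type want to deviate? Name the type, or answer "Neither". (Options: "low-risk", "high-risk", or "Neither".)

high-risk

The screening pays 36; no screening pays 26.
low-risk: assigned the screening, nets 36 − 1 = 35; deviating to no screening nets 26.
high-risk: assigned no screening, nets 26; deviating to the screening nets 36 − 3 = 33.
The high-risk type gains 7 by deviating.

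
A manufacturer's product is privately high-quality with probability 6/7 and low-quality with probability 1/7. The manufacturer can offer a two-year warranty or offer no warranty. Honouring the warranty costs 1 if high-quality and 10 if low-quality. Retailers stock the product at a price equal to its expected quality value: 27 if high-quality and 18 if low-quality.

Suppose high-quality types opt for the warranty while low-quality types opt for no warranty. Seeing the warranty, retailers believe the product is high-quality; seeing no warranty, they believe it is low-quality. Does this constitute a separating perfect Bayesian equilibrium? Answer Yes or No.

Under these beliefs, the warranty earns price 27 and no warranty earns price 18.
high-quality: the warranty nets 27 − 1 = 26; no warranty nets 18. high-quality prefers the warranty.
low-quality: the warranty nets 27 − 10 = 17; no warranty nets 18. low-quality prefers no warranty.
Neither type deviates, so the separating profile is an equilibrium.

Yes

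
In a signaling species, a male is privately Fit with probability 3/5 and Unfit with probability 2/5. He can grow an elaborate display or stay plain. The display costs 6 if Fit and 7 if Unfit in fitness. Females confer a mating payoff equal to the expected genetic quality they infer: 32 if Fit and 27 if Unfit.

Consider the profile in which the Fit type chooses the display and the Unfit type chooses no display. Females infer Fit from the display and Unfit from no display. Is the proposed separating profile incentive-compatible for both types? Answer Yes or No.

Under these beliefs, the display earns mating payoff 32 and no display earns mating payoff 27.
Fit: the display nets 32 − 6 = 26; no display nets 27. Fit would deviate to no display.
Unfit: the display nets 32 − 7 = 25; no display nets 27. Unfit prefers no display.
Fit has a profitable deviation, so the profile is not an equilibrium.

No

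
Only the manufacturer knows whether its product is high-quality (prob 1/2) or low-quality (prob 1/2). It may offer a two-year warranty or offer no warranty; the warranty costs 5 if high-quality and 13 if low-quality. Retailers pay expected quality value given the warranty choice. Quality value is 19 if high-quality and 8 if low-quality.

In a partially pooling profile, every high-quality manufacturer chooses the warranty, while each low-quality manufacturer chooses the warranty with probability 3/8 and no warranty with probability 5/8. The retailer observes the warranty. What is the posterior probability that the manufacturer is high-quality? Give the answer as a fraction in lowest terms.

P(the warranty) = (1/2)·1 + (1/2)·(3/8) = 11/16.
By Bayes' rule, P(high-quality | the warranty) = (1/2) / (11/16) = 8/11.

8/11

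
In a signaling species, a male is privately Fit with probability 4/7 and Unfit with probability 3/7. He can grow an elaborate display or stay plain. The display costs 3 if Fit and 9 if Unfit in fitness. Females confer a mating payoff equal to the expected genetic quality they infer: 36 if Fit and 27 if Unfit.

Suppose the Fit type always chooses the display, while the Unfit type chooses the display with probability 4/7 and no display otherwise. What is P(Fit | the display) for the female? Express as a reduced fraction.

7/10

P(the display) = (4/7)·1 + (3/7)·(4/7) = 40/49.
By Bayes' rule, P(Fit | the display) = (4/7) / (40/49) = 7/10.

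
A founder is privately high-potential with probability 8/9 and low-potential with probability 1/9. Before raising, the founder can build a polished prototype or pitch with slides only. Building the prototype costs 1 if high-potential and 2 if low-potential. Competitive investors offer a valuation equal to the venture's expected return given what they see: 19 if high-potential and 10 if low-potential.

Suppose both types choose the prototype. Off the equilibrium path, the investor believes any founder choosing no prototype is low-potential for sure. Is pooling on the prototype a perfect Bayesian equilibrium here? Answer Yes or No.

Yes

On path, the investor holds the prior and pays 8/9·19 + 1/9·10 = 18. Off path (no prototype), believing low-potential, it pays 10.
high-potential: the prototype nets 18 − 1 = 17; no prototype nets 10. high-potential stays.
low-potential: the prototype nets 18 − 2 = 16; no prototype nets 10. low-potential stays.
No type deviates, so pooling is sustained.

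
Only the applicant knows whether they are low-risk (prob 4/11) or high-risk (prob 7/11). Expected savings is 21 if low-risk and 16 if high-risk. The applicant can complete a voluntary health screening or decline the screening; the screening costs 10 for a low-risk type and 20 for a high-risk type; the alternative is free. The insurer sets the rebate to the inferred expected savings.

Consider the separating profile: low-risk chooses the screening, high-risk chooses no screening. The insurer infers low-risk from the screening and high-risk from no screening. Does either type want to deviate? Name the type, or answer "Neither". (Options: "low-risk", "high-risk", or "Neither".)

The screening pays 21; no screening pays 16.
low-risk: assigned the screening, nets 21 − 10 = 11; deviating to no screening nets 16.
high-risk: assigned no screening, nets 16; deviating to the screening nets 21 − 20 = 1.
The low-risk type gains 5 by deviating.

low-risk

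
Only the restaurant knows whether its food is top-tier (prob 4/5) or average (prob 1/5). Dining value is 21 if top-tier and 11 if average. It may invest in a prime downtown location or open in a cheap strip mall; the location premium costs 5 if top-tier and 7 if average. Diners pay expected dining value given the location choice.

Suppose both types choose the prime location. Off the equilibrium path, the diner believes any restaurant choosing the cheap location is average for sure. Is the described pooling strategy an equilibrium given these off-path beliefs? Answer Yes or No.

Yes

On path, the diner holds the prior and pays 4/5·21 + 1/5·11 = 19. Off path (the cheap location), believing average, it pays 11.
top-tier: the prime location nets 19 − 5 = 14; the cheap location nets 11. top-tier stays.
average: the prime location nets 19 − 7 = 12; the cheap location nets 11. average stays.
No type deviates, so pooling is sustained.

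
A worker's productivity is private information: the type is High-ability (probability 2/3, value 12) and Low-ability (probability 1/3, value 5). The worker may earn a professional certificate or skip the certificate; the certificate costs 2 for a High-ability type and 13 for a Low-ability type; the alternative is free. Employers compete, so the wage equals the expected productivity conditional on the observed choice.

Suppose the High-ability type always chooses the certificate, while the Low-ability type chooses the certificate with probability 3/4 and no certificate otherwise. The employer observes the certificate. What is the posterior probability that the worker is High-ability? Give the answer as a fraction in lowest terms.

8/11

P(the certificate) = (2/3)·1 + (1/3)·(3/4) = 11/12.
By Bayes' rule, P(High-ability | the certificate) = (2/3) / (11/12) = 8/11.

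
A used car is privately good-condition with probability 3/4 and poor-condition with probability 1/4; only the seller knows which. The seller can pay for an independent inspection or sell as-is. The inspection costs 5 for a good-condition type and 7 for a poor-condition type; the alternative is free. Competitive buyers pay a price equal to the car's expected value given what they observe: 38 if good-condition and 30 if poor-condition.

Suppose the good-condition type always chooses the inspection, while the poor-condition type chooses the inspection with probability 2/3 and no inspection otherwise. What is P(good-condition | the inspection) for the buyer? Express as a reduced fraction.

9/11

P(the inspection) = (3/4)·1 + (1/4)·(2/3) = 11/12.
By Bayes' rule, P(good-condition | the inspection) = (3/4) / (11/12) = 9/11.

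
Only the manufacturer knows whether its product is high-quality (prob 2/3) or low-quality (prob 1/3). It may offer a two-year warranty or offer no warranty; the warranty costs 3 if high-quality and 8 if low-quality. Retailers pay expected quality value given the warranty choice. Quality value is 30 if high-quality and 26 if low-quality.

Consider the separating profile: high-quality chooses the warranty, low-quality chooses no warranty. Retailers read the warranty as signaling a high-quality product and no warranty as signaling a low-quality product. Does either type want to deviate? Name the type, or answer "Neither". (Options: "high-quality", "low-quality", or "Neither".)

The warranty pays 30; no warranty pays 26.
high-quality: assigned the warranty, nets 30 − 3 = 27; deviating to no warranty nets 26.
low-quality: assigned no warranty, nets 26; deviating to the warranty nets 30 − 8 = 22.
Both types strictly prefer their assigned action; no profitable deviation.

Neither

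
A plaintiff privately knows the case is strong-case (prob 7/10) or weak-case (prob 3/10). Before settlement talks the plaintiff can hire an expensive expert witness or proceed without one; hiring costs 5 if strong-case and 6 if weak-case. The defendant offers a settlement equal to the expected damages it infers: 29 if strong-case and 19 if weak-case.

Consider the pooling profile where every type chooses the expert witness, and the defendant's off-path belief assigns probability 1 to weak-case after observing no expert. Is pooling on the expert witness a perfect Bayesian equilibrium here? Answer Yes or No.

Yes

On path, the defendant holds the prior and pays 7/10·29 + 3/10·19 = 26. Off path (no expert), believing weak-case, it pays 19.
strong-case: the expert witness nets 26 − 5 = 21; no expert nets 19. strong-case stays.
weak-case: the expert witness nets 26 − 6 = 20; no expert nets 19. weak-case stays.
No type deviates, so pooling is sustained.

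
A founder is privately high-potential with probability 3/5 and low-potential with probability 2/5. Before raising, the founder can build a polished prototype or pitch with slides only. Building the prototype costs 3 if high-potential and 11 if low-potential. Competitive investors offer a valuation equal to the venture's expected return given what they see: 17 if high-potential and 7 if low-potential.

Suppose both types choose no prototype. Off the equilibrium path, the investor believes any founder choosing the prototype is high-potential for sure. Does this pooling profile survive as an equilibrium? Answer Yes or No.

On path, the investor holds the prior and pays 3/5·17 + 2/5·7 = 13. Off path (the prototype), believing high-potential, it pays 17.
high-potential: no prototype nets 13; the prototype nets 17 − 3 = 14. high-potential would deviate.
low-potential: no prototype nets 13; the prototype nets 17 − 11 = 6. low-potential stays.
A type deviates, so pooling fails.

No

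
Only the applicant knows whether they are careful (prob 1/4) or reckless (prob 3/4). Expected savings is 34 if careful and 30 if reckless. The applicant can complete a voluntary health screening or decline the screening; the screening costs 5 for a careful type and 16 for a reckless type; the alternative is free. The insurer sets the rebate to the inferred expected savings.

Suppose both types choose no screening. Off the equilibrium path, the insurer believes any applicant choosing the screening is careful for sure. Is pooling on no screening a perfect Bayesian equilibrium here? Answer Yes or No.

Yes

On path, the insurer holds the prior and pays 1/4·34 + 3/4·30 = 31. Off path (the screening), believing careful, it pays 34.
careful: no screening nets 31; the screening nets 34 − 5 = 29. careful stays.
reckless: no screening nets 31; the screening nets 34 − 16 = 18. reckless stays.
No type deviates, so pooling is sustained.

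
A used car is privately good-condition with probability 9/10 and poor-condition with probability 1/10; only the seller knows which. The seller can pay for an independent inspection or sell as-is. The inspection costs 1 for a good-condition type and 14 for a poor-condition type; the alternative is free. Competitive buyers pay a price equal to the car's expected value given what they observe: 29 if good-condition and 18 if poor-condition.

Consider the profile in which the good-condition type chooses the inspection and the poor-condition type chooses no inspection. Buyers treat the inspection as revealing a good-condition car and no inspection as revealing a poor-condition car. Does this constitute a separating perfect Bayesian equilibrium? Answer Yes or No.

Yes

Under these beliefs, the inspection earns price 29 and no inspection earns price 18.
good-condition: the inspection nets 29 − 1 = 28; no inspection nets 18. good-condition prefers the inspection.
poor-condition: the inspection nets 29 − 14 = 15; no inspection nets 18. poor-condition prefers no inspection.
Neither type deviates, so the separating profile is an equilibrium.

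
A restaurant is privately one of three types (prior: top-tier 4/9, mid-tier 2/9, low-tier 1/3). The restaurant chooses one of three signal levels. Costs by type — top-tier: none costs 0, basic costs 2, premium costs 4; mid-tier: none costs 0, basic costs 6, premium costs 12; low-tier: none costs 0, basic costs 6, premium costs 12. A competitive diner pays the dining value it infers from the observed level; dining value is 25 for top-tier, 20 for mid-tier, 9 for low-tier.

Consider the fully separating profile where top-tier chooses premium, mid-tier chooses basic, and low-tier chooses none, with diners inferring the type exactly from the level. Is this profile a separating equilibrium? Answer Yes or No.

Separating price premiums: premium → 25, basic → 20, none → 9.
top-tier (assigned premium): none: 9 − 0 = 9; basic: 20 − 2 = 18; premium: 25 − 4 = 21. top-tier stays.
mid-tier (assigned basic): none: 9 − 0 = 9; basic: 20 − 6 = 14; premium: 25 − 12 = 13. mid-tier stays.
low-tier (assigned none): none: 9 − 0 = 9; basic: 20 − 6 = 14; premium: 25 − 12 = 13. low-tier prefers basic.
At least one type deviates; the separating profile fails.

No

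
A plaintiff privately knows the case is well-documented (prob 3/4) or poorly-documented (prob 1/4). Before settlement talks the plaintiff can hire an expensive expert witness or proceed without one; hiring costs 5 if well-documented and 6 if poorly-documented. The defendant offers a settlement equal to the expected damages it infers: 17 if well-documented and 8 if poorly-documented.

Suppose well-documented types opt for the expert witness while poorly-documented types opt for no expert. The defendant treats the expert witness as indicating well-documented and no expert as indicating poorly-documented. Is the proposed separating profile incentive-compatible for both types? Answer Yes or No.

Under these beliefs, the expert witness earns settlement 17 and no expert earns settlement 8.
well-documented: the expert witness nets 17 − 5 = 12; no expert nets 8. well-documented prefers the expert witness.
poorly-documented: the expert witness nets 17 − 6 = 11; no expert nets 8. poorly-documented would deviate to the expert witness.
poorly-documented has a profitable deviation, so the profile is not an equilibrium.

No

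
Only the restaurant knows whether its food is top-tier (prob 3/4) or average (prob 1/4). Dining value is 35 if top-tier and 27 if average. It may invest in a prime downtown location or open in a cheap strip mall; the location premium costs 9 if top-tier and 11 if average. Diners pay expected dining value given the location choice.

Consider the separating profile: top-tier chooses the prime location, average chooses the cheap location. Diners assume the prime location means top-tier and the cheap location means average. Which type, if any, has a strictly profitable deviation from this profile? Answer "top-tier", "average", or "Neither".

The prime location pays 35; the cheap location pays 27.
top-tier: assigned the prime location, nets 35 − 9 = 26; deviating to the cheap location nets 27.
average: assigned the cheap location, nets 27; deviating to the prime location nets 35 − 11 = 24.
The top-tier type gains 1 by deviating.

top-tier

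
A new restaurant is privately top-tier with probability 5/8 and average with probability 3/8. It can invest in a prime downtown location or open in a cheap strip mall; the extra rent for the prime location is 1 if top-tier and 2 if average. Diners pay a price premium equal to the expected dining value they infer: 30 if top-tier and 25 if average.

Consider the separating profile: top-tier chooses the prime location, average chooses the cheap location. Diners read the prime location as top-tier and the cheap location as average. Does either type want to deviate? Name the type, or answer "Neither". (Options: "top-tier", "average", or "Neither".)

average

The prime location pays 30; the cheap location pays 25.
top-tier: assigned the prime location, nets 30 − 1 = 29; deviating to the cheap location nets 25.
average: assigned the cheap location, nets 25; deviating to the prime location nets 30 − 2 = 28.
The average type gains 3 by deviating.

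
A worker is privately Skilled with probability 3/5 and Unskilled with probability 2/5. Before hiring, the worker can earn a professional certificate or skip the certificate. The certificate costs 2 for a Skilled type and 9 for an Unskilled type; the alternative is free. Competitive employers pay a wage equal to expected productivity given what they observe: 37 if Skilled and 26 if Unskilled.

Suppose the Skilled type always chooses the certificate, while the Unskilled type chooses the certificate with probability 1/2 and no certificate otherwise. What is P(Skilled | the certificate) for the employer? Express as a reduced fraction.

P(the certificate) = (3/5)·1 + (2/5)·(1/2) = 4/5.
By Bayes' rule, P(Skilled | the certificate) = (3/5) / (4/5) = 3/4.

3/4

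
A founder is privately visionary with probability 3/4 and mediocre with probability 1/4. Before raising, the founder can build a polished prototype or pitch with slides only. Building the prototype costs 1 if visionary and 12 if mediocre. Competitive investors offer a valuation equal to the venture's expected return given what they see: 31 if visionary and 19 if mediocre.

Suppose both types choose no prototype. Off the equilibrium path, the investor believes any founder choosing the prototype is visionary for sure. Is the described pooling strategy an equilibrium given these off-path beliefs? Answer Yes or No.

On path, the investor holds the prior and pays 3/4·31 + 1/4·19 = 28. Off path (the prototype), believing visionary, it pays 31.
visionary: no prototype nets 28; the prototype nets 31 − 1 = 30. visionary would deviate.
mediocre: no prototype nets 28; the prototype nets 31 − 12 = 19. mediocre stays.
A type deviates, so pooling fails.

No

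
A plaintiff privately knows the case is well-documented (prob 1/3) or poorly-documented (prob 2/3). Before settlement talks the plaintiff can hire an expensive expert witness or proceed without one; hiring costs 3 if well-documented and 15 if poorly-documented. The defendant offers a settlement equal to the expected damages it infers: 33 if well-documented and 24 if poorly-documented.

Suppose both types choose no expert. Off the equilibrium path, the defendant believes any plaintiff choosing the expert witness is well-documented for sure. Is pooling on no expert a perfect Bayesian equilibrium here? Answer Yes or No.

On path, the defendant holds the prior and pays 1/3·33 + 2/3·24 = 27. Off path (the expert witness), believing well-documented, it pays 33.
well-documented: no expert nets 27; the expert witness nets 33 − 3 = 30. well-documented would deviate.
poorly-documented: no expert nets 27; the expert witness nets 33 − 15 = 18. poorly-documented stays.
A type deviates, so pooling fails.

No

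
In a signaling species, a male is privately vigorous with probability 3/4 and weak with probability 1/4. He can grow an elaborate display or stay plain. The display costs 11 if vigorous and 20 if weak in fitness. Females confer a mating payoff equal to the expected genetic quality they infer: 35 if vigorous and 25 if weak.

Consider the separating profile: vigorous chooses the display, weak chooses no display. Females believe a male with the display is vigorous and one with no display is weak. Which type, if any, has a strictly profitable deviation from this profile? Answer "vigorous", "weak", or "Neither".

The display pays 35; no display pays 25.
vigorous: assigned the display, nets 35 − 11 = 24; deviating to no display nets 25.
weak: assigned no display, nets 25; deviating to the display nets 35 − 20 = 15.
The vigorous type gains 1 by deviating.

vigorous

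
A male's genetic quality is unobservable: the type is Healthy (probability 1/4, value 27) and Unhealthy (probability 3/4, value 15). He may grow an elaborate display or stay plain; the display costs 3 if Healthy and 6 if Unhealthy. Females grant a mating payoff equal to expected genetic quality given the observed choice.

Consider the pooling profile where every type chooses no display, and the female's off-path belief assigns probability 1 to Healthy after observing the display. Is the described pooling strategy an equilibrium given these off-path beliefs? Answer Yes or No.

No

On path, the female holds the prior and pays 1/4·27 + 3/4·15 = 18. Off path (the display), believing Healthy, it pays 27.
Healthy: no display nets 18; the display nets 27 − 3 = 24. Healthy would deviate.
Unhealthy: no display nets 18; the display nets 27 − 6 = 21. Unhealthy would deviate.
A type deviates, so pooling fails.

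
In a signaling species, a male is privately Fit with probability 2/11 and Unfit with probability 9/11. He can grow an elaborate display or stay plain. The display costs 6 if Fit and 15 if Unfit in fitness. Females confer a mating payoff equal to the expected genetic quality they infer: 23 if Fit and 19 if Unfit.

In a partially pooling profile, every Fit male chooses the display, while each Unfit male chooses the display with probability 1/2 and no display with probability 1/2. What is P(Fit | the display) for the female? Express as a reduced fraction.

4/13

P(the display) = (2/11)·1 + (9/11)·(1/2) = 13/22.
By Bayes' rule, P(Fit | the display) = (2/11) / (13/22) = 4/13.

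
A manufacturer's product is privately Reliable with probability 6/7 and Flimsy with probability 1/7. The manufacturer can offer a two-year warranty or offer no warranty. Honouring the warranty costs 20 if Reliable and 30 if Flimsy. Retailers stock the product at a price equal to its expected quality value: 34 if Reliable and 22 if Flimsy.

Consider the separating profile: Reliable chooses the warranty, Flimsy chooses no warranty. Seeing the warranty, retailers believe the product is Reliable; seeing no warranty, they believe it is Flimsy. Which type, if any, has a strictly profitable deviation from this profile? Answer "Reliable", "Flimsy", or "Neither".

Reliable

The warranty pays 34; no warranty pays 22.
Reliable: assigned the warranty, nets 34 − 20 = 14; deviating to no warranty nets 22.
Flimsy: assigned no warranty, nets 22; deviating to the warranty nets 34 − 30 = 4.
The Reliable type gains 8 by deviating.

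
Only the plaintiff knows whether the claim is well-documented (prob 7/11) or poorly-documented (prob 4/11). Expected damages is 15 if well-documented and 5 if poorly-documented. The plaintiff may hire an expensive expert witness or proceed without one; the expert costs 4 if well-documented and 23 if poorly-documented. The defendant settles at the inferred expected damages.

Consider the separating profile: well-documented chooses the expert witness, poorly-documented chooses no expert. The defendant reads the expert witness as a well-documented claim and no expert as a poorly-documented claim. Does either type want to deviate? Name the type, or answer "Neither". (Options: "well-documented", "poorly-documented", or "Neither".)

The expert witness pays 15; no expert pays 5.
well-documented: assigned the expert witness, nets 15 − 4 = 11; deviating to no expert nets 5.
poorly-documented: assigned no expert, nets 5; deviating to the expert witness nets 15 − 23 = -8.
Both types strictly prefer their assigned action; no profitable deviation.

Neither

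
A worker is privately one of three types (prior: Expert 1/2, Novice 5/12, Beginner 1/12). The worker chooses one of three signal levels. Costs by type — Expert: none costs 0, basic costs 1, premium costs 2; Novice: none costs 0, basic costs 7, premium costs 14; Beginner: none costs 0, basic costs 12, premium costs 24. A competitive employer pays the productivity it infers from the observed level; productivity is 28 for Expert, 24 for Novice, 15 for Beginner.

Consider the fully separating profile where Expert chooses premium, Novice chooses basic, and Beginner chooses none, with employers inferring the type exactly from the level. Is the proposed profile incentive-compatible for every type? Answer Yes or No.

Separating wages: premium → 28, basic → 24, none → 15.
Expert (assigned premium): none: 15 − 0 = 15; basic: 24 − 1 = 23; premium: 28 − 2 = 26. Expert stays.
Novice (assigned basic): none: 15 − 0 = 15; basic: 24 − 7 = 17; premium: 28 − 14 = 14. Novice stays.
Beginner (assigned none): none: 15 − 0 = 15; basic: 24 − 12 = 12; premium: 28 − 24 = 4. Beginner stays.
Every type prefers its assigned level; separation holds.

Yes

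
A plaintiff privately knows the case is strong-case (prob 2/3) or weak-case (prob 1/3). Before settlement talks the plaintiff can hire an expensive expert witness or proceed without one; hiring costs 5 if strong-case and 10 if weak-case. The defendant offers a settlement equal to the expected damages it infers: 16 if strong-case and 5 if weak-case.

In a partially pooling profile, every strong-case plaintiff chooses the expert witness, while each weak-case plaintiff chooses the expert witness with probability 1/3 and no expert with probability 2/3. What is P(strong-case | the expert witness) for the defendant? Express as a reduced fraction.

6/7

P(the expert witness) = (2/3)·1 + (1/3)·(1/3) = 7/9.
By Bayes' rule, P(strong-case | the expert witness) = (2/3) / (7/9) = 6/7.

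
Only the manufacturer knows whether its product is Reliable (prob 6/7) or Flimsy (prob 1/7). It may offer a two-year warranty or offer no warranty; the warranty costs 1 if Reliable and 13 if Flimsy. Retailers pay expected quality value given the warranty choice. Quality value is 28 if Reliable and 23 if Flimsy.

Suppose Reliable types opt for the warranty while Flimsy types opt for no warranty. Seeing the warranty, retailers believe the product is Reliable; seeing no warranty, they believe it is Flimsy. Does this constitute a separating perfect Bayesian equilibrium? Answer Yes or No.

Yes

Under these beliefs, the warranty earns price 28 and no warranty earns price 23.
Reliable: the warranty nets 28 − 1 = 27; no warranty nets 23. Reliable prefers the warranty.
Flimsy: the warranty nets 28 − 13 = 15; no warranty nets 23. Flimsy prefers no warranty.
Neither type deviates, so the separating profile is an equilibrium.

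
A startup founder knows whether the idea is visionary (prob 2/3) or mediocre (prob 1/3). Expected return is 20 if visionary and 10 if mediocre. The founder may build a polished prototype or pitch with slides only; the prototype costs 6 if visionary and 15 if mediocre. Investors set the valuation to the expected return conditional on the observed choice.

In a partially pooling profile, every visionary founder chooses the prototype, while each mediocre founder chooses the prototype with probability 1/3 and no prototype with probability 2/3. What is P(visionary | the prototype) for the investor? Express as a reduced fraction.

P(the prototype) = (2/3)·1 + (1/3)·(1/3) = 7/9.
By Bayes' rule, P(visionary | the prototype) = (2/3) / (7/9) = 6/7.

6/7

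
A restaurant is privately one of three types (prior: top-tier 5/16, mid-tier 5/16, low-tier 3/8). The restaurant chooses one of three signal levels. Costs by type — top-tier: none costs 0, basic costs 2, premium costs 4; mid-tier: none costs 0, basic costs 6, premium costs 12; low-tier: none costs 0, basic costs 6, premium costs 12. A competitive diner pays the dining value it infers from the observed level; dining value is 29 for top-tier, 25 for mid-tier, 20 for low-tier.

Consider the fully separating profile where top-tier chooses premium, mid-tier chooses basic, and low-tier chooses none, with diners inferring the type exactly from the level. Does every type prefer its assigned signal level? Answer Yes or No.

No

Separating price premiums: premium → 29, basic → 25, none → 20.
top-tier (assigned premium): none: 20 − 0 = 20; basic: 25 − 2 = 23; premium: 29 − 4 = 25. top-tier stays.
mid-tier (assigned basic): none: 20 − 0 = 20; basic: 25 − 6 = 19; premium: 29 − 12 = 17. mid-tier prefers none.
low-tier (assigned none): none: 20 − 0 = 20; basic: 25 − 6 = 19; premium: 29 − 12 = 17. low-tier stays.
At least one type deviates; the separating profile fails.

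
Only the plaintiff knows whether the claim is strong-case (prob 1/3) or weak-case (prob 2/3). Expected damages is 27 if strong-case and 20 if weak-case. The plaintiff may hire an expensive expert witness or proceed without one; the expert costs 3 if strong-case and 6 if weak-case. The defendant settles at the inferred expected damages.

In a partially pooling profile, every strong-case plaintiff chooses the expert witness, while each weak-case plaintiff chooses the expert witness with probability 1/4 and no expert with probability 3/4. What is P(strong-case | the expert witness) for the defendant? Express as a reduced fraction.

2/3

P(the expert witness) = (1/3)·1 + (2/3)·(1/4) = 1/2.
By Bayes' rule, P(strong-case | the expert witness) = (1/3) / (1/2) = 2/3.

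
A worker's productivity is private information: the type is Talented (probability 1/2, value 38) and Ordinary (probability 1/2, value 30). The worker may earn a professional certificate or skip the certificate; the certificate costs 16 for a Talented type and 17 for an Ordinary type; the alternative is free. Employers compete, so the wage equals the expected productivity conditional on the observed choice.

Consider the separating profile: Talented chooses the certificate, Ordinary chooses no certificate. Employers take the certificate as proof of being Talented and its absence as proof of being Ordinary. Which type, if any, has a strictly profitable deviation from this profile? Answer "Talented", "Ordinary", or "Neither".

The certificate pays 38; no certificate pays 30.
Talented: assigned the certificate, nets 38 − 16 = 22; deviating to no certificate nets 30.
Ordinary: assigned no certificate, nets 30; deviating to the certificate nets 38 − 17 = 21.
The Talented type gains 8 by deviating.

Talented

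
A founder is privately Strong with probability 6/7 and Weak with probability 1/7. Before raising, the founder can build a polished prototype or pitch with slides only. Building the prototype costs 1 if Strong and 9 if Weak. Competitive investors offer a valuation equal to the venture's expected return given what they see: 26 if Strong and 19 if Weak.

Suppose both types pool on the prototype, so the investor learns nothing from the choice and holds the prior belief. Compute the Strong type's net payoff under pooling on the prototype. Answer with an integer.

Pooled valuation = 6/7·26 + 1/7·19 = 25.
Strong pays cost 1 for the prototype, so net payoff = 25 − 1 = 24.

24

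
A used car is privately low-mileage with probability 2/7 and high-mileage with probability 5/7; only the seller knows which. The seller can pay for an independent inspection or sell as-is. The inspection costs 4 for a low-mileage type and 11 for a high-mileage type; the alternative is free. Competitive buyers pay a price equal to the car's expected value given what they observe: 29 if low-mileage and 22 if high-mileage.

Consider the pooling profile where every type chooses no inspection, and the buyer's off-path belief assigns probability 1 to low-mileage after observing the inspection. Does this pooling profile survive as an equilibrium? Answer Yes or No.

On path, the buyer holds the prior and pays 2/7·29 + 5/7·22 = 24. Off path (the inspection), believing low-mileage, it pays 29.
low-mileage: no inspection nets 24; the inspection nets 29 − 4 = 25. low-mileage would deviate.
high-mileage: no inspection nets 24; the inspection nets 29 − 11 = 18. high-mileage stays.
A type deviates, so pooling fails.

No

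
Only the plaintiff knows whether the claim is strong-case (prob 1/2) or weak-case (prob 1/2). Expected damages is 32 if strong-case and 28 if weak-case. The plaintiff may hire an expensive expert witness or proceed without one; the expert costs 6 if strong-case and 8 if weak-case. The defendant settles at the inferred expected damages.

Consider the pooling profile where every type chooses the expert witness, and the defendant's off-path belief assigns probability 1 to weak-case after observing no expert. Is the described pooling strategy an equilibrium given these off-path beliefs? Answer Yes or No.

No

On path, the defendant holds the prior and pays 1/2·32 + 1/2·28 = 30. Off path (no expert), believing weak-case, it pays 28.
strong-case: the expert witness nets 30 − 6 = 24; no expert nets 28. strong-case would deviate.
weak-case: the expert witness nets 30 − 8 = 22; no expert nets 28. weak-case would deviate.
A type deviates, so pooling fails.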